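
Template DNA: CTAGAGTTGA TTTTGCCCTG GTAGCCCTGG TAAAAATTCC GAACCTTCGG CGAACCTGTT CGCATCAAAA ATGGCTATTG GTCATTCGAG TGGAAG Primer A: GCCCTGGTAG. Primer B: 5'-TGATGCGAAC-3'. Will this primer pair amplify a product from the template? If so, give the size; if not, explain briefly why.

Yes — a 53 bp product.

Primer A (GCCCTGGTAG) matches the top strand at positions 15–24; it acts as a forward primer.
Primer B's reverse complement is GTTCGCATCA, matching the top strand at positions 58–67; it acts as a reverse primer.
The 3' ends face each other across positions 15–67, giving a 53 bp product.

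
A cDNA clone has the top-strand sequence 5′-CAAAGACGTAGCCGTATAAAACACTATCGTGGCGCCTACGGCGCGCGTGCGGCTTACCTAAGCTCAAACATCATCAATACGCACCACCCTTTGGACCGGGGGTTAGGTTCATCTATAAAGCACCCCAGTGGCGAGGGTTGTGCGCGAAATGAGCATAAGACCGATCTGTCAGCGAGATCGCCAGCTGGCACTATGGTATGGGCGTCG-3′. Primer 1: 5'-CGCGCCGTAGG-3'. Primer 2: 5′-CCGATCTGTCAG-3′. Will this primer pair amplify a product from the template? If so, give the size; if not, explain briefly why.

No product — the primers' 3' ends point away from each other.

Primer 1 (CGCGCCGTAGG) has reverse complement CCTACGGCGCG, which matches the top strand at positions 35–45; primer 1 anneals to the top strand there with its 3' end pointing upstream toward position 35.
Primer 2 (CCGATCTGTCAG) matches the top strand directly at positions 161–172; it anneals to the bottom strand with its 3' end pointing downstream toward position 172.
The 3' ends diverge (primer 1 extends toward position 1, primer 2 toward position 207), so the primers never converge on a shared product.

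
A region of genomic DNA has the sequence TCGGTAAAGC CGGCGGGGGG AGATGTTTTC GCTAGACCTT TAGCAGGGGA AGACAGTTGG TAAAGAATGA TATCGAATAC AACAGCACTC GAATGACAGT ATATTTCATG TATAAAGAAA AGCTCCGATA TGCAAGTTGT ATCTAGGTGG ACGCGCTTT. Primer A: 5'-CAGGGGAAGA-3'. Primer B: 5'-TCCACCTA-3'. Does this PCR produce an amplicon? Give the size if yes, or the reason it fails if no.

Primer A (CAGGGGAAGA) matches the top strand at positions 44–53; it acts as a forward primer.
Primer B's reverse complement is TAGGTGGA, matching the top strand at positions 144–151; it acts as a reverse primer.
The 3' ends face each other across positions 44–151, giving a 108 bp product.

Yes — a 108 bp product.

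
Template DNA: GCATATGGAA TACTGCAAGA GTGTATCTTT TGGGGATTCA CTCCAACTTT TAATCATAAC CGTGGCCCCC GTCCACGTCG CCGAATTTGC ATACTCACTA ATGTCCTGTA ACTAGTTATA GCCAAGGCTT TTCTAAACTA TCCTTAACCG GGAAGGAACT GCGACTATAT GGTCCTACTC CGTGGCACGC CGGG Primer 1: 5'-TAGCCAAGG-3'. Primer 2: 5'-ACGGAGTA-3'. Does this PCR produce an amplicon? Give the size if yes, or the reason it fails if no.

Primer 1 (TAGCCAAGG) matches the top strand at positions 119–127; it acts as a forward primer.
Primer 2's reverse complement is TACTCCGT, matching the top strand at positions 176–183; it acts as a reverse primer.
The 3' ends face each other across positions 119–183, giving a 65 bp product.

Yes — a 65 bp product.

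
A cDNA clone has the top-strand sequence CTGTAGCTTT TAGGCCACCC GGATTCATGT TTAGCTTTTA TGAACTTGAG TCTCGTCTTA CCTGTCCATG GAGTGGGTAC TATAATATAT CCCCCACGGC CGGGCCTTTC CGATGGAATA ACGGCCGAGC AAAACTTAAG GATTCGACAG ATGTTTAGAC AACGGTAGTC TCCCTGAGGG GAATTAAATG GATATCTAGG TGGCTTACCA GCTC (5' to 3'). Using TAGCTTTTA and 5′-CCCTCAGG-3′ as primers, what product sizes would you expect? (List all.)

The forward primer TAGCTTTTA matches the top strand at positions 4–12, 32–40.
The reverse primer's reverse complement is CCTGAGGG, matching at positions 173–180.
Each forward site pairs with the reverse site to give a product ending at position 180: sizes 177, 149 bp.

177 bp, 149 bp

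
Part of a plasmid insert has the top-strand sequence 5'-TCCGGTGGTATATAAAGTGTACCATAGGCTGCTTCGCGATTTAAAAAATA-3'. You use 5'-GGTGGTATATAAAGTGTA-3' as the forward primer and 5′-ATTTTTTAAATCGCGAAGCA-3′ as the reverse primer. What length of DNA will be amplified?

Scanning the template, GGTGGTATATAAAGTGTA occurs at positions 4–21; this primer anneals to the bottom strand there with its 3' end pointing downstream.
Reverse complement of the reverse primer: TGCTTCGCGATTTAAAAAAT. This occurs on the top strand at positions 30–49.
Amplicon spans positions 4–49: 46 bp.

46 bp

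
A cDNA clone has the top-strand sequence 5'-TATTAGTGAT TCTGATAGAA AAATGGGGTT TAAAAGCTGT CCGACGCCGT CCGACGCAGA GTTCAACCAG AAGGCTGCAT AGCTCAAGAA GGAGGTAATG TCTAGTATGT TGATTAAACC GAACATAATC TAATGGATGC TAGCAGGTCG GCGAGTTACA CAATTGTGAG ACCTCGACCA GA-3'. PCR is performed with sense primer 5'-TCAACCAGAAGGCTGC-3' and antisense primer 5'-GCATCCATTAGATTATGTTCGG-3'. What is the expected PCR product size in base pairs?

78 bp

Scanning the template, TCAACCAGAAGGCTGC occurs at positions 63–78; this primer anneals to the bottom strand there with its 3' end pointing downstream.
Reverse complement of the reverse primer: CCGAACATAATCTAATGGATGC. This occurs on the top strand at positions 119–140.
The product runs from position 63 to position 140, so its length is 140 − 63 + 1 = 78 bp.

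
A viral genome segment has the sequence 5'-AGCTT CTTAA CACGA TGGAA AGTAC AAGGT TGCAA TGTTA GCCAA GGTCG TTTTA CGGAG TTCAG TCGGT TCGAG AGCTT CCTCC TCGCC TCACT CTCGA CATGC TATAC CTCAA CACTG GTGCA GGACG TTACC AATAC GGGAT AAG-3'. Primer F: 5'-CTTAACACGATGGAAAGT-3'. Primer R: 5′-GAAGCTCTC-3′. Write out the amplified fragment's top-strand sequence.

5'-CTTAACACGATGGAAAGTACAAGGTTGCAATGTTAGCCAAGGTCGTTTTACGGAGTTCAGTCGGTTCGAGAGCTTC-3'

Forward primer CTTAACACGATGGAAAGT is found on the top strand at positions 6–23.
Reverse complement of the reverse primer: GAGAGCTTC. This occurs on the top strand at positions 73–81.
The product is the template from position 6 through 81 (76 bp).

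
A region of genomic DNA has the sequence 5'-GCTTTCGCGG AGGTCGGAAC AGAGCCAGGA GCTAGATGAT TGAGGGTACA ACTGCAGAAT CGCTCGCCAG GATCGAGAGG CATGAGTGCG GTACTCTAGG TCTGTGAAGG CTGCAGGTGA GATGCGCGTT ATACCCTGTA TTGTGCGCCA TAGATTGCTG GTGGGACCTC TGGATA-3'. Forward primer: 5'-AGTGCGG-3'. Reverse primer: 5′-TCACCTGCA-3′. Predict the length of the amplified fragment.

Scanning the template, AGTGCGG occurs at positions 85–91; this primer anneals to the bottom strand there with its 3' end pointing downstream.
Taking the reverse complement of TCACCTGCA gives TGCAGGTGA, found at positions 112–120 on the template; the primer anneals here to the top strand with its 3' end pointing upstream.
The product runs from position 85 to position 120, so its length is 120 − 85 + 1 = 36 bp.

36 bp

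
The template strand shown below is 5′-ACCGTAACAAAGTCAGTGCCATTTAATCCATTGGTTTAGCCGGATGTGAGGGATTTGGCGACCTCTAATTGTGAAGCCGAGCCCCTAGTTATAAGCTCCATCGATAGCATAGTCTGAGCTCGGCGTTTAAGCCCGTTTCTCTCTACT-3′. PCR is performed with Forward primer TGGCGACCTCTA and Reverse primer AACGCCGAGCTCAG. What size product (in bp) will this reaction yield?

72 bp

The forward primer matches the template at positions 56–67.
The reverse primer's reverse complement is CTGAGCTCGGCGTT, which matches the template at positions 114–127.
Amplicon spans positions 56–127: 72 bp.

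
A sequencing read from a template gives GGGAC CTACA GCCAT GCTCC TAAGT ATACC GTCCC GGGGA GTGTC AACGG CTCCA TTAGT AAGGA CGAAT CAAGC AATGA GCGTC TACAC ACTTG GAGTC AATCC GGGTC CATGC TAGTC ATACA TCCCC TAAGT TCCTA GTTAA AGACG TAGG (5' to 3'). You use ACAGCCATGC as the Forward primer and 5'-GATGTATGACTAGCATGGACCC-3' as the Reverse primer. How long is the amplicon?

120 bp

Forward primer ACAGCCATGC is found on the top strand at positions 8–17.
Taking the reverse complement of GATGTATGACTAGCATGGACCC gives GGGTCCATGCTAGTCATACATC, found at positions 106–127 on the template; the primer anneals here to the top strand with its 3' end pointing upstream.
Product length = (reverse-primer end) − (forward-primer start) + 1 = 127 − 8 + 1 = 120 bp.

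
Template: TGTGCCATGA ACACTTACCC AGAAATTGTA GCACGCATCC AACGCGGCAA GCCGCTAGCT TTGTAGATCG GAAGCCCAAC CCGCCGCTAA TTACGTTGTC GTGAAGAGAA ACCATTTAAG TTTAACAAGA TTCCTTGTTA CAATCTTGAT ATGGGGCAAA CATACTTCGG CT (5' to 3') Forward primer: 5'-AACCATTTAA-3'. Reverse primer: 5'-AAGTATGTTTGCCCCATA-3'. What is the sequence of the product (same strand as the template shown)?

5'-AACCATTTAAGTTTAACAAGATTCCTTGTTACAATCTTGATATGGGGCAAACATACTT-3'

The forward primer matches the template at positions 110–119.
The reverse primer's reverse complement is TATGGGGCAAACATACTT, which matches the template at positions 150–167.
The product is the template from position 110 through 167 (58 bp).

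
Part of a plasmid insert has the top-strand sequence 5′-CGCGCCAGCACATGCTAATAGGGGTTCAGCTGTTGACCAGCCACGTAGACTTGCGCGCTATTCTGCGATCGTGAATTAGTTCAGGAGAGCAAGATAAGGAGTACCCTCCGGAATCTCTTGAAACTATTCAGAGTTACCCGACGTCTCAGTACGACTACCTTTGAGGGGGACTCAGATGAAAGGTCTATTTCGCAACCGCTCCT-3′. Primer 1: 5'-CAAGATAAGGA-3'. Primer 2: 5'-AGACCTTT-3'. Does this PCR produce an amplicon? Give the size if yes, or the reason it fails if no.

Primer 1 (CAAGATAAGGA) matches the top strand at positions 90–100; it acts as a forward primer.
Primer 2's reverse complement is AAAGGTCT, matching the top strand at positions 179–186; it acts as a reverse primer.
The 3' ends face each other across positions 90–186, giving a 97 bp product.

Yes — a 97 bp product.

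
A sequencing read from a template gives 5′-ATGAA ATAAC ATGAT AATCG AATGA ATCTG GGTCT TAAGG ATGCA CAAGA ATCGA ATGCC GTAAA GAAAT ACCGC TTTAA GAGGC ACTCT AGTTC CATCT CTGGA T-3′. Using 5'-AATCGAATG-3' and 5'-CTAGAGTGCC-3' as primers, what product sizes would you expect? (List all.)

The forward primer AATCGAATG matches the top strand at positions 16–24, 50–58.
The reverse primer's reverse complement is GGCACTCTAG, matching at positions 83–92.
Each forward site pairs with the reverse site to give a product ending at position 92: sizes 77, 43 bp.

77 bp, 43 bp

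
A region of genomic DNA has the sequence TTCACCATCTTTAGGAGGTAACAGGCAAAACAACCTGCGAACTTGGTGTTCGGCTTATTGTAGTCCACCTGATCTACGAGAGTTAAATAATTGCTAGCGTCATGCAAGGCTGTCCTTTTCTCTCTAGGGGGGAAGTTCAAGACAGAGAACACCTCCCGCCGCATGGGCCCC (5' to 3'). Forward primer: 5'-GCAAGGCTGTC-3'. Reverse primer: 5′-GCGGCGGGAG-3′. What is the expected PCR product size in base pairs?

59 bp

Scanning the template, GCAAGGCTGTC occurs at positions 104–114; this primer anneals to the bottom strand there with its 3' end pointing downstream.
Reverse complement of the reverse primer: CTCCCGCCGC. This occurs on the top strand at positions 153–162.
Product length = (reverse-primer end) − (forward-primer start) + 1 = 162 − 104 + 1 = 59 bp.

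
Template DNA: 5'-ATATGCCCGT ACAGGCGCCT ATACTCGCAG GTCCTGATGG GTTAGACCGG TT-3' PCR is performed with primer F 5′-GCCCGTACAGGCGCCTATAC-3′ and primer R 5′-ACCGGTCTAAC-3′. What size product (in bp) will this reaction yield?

47 bp

Forward primer GCCCGTACAGGCGCCTATAC is found on the top strand at positions 5–24.
The reverse primer's reverse complement is GTTAGACCGGT, which matches the template at positions 41–51.
Product length = (reverse-primer end) − (forward-primer start) + 1 = 51 − 5 + 1 = 47 bp.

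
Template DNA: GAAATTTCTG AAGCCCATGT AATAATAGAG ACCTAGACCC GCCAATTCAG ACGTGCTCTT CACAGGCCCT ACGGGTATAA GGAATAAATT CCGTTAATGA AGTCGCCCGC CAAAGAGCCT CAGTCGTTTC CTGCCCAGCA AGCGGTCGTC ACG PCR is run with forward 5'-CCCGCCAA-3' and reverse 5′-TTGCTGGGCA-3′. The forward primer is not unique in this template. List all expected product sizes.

104 bp, 36 bp

The forward primer CCCGCCAA matches the top strand at positions 38–45, 106–113.
The reverse primer's reverse complement is TGCCCAGCAA, matching at positions 132–141.
Each forward site pairs with the reverse site to give a product ending at position 141: sizes 104, 36 bp.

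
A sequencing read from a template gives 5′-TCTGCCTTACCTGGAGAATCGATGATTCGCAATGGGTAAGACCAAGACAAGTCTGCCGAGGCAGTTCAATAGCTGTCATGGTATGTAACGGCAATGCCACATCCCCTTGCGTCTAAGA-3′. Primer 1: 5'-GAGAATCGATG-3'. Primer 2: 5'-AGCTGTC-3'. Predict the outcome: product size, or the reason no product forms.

No product — both primers anneal to the same strand and extend in the same direction.

Primer 1 (GAGAATCGATG) matches the top strand at positions 14–24 (3' end points downstream).
Primer 2 (AGCTGTC) also matches the top strand directly, at positions 71–77 — its reverse complement GACAGCT is not present.
Both primers anneal to the bottom strand with 3' ends pointing the same way, so neither can prime synthesis back toward the other.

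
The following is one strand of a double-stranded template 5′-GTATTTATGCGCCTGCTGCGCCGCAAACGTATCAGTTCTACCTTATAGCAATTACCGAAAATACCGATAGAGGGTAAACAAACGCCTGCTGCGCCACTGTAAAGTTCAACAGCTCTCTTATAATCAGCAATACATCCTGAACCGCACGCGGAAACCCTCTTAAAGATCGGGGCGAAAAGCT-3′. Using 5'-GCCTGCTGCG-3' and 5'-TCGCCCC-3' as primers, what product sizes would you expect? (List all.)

The forward primer GCCTGCTGCG matches the top strand at positions 11–20, 84–93.
The reverse primer's reverse complement is GGGGCGA, matching at positions 169–175.
Each forward site pairs with the reverse site to give a product ending at position 175: sizes 165, 92 bp.

165 bp, 92 bp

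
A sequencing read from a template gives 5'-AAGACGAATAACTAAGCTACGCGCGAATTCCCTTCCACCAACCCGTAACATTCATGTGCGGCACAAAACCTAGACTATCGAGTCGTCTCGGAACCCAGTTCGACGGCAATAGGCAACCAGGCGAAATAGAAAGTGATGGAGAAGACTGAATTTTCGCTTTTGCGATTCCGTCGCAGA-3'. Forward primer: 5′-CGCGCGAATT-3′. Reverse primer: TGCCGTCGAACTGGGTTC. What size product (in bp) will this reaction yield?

Scanning the template, CGCGCGAATT occurs at positions 20–29; this primer anneals to the bottom strand there with its 3' end pointing downstream.
Reverse complement of the reverse primer: GAACCCAGTTCGACGGCA. This occurs on the top strand at positions 91–108.
Product length = (reverse-primer end) − (forward-primer start) + 1 = 108 − 20 + 1 = 89 bp.

89 bp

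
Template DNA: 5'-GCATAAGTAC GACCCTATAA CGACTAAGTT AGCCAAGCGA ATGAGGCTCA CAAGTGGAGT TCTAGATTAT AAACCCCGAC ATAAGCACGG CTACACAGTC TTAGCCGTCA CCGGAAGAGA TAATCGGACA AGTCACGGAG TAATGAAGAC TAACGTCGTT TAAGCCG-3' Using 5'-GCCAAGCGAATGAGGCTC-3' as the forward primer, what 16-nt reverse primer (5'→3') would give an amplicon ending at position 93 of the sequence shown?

5'-TAGCCGTGCTTATGTC-3'

The forward primer binds at positions 32–49; the product's 3' end on the top strand is position 93.
The reverse primer anneals to the top strand over positions 78–93, i.e. to GACATAAGCACGGCTA.
Its sequence written 5'→3' is the reverse complement: TAGCCGTGCTTATGTC.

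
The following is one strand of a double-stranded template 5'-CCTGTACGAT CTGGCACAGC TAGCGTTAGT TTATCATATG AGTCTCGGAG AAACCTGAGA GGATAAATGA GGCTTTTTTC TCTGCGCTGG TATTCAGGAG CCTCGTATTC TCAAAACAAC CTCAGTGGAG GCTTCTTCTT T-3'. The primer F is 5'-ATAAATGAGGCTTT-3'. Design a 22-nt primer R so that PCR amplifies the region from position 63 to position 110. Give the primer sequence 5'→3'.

5'-GAATACGAGGCTCCTGAATACC-3'

The product's 3' end on the top strand is position 110.
The reverse primer anneals to the top strand over positions 89–110, i.e. to GGTATTCAGGAGCCTCGTATTC.
Its sequence written 5'→3' is the reverse complement: GAATACGAGGCTCCTGAATACC.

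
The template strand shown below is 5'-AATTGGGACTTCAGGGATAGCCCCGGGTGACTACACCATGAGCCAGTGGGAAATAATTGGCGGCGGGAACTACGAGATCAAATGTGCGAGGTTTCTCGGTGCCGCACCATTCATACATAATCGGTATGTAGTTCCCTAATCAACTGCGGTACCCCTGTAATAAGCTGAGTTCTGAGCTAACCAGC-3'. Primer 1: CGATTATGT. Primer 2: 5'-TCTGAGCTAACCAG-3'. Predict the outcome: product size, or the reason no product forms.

Primer 1 (CGATTATGT) has reverse complement ACATAATCG, which matches the top strand at positions 115–123; primer 1 anneals to the top strand there with its 3' end pointing upstream toward position 115.
Primer 2 (TCTGAGCTAACCAG) matches the top strand directly at positions 171–184; it anneals to the bottom strand with its 3' end pointing downstream toward position 184.
The 3' ends diverge (primer 1 extends toward position 1, primer 2 toward position 185), so the primers never converge on a shared product.

No product — the primers' 3' ends point away from each other.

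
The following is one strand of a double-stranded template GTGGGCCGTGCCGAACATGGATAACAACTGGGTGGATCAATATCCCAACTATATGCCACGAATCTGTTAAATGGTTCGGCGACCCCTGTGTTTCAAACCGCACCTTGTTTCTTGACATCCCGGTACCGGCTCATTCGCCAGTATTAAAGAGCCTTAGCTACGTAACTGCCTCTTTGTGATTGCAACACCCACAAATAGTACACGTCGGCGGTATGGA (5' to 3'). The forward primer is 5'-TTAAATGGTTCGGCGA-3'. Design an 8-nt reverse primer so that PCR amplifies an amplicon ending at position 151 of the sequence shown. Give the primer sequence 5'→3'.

The forward primer binds at positions 67–82; the product's 3' end on the top strand is position 151.
The reverse primer anneals to the top strand over positions 144–151, i.e. to TTAAAGAG.
Its sequence written 5'→3' is the reverse complement: CTCTTTAA.

5'-CTCTTTAA-3'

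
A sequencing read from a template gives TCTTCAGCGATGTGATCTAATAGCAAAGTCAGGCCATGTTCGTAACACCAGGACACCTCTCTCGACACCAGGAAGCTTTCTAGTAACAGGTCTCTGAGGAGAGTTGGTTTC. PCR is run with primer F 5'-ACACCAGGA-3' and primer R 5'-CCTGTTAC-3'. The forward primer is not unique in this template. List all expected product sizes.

The forward primer ACACCAGGA matches the top strand at positions 45–53, 65–73.
The reverse primer's reverse complement is GTAACAGG, matching at positions 83–90.
Each forward site pairs with the reverse site to give a product ending at position 90: sizes 46, 26 bp.

46 bp, 26 bp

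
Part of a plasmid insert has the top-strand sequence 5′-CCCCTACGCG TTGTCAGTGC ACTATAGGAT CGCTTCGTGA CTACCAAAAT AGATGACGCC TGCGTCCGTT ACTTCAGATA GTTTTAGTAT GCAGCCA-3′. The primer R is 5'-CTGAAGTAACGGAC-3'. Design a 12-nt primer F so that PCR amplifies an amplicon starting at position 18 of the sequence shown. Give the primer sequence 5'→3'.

The reverse primer's reverse complement GTCCGTTACTTCAG matches the template at positions 64–77; the product starts at position 18.
The forward primer is identical to the top strand over positions 18–29: TGCACTATAGGA.

5'-TGCACTATAGGA-3'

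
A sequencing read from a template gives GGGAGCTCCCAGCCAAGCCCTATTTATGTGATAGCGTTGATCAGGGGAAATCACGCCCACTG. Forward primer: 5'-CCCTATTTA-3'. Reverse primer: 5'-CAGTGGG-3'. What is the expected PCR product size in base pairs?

Scanning the template, CCCTATTTA occurs at positions 18–26; this primer anneals to the bottom strand there with its 3' end pointing downstream.
Reverse complement of the reverse primer: CCCACTG. This occurs on the top strand at positions 56–62.
Amplicon spans positions 18–62: 45 bp.

45 bp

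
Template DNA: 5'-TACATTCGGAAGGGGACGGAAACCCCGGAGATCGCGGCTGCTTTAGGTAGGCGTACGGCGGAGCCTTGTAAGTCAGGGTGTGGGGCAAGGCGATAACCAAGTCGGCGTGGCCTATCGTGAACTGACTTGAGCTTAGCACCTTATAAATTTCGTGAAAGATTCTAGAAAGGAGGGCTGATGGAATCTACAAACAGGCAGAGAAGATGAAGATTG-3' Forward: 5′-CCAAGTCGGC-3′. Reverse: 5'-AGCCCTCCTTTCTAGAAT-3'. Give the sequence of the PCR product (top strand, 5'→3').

5'-CCAAGTCGGCGTGGCCTATCGTGAACTGACTTGAGCTTAGCACCTTATAAATTTCGTGAAAGATTCTAGAAAGGAGGGCT-3'

Forward primer CCAAGTCGGC is found on the top strand at positions 97–106.
The reverse primer's reverse complement is ATTCTAGAAAGGAGGGCT, which matches the template at positions 159–176.
The product is the template from position 97 through 176 (80 bp).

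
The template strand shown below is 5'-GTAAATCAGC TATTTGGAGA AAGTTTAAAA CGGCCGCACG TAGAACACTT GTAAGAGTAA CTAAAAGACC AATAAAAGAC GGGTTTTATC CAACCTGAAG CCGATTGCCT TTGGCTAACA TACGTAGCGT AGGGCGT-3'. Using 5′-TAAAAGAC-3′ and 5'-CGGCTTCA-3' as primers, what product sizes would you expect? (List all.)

42 bp, 31 bp

The forward primer TAAAAGAC matches the top strand at positions 62–69, 73–80.
The reverse primer's reverse complement is TGAAGCCG, matching at positions 96–103.
Each forward site pairs with the reverse site to give a product ending at position 103: sizes 42, 31 bp.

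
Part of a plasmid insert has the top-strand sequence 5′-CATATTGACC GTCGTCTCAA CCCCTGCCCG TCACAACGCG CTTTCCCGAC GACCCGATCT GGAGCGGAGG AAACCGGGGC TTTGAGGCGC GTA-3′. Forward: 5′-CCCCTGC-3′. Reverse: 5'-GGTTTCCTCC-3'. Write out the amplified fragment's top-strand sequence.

Scanning the template, CCCCTGC occurs at positions 21–27; this primer anneals to the bottom strand there with its 3' end pointing downstream.
Taking the reverse complement of GGTTTCCTCC gives GGAGGAAACC, found at positions 66–75 on the template; the primer anneals here to the top strand with its 3' end pointing upstream.
The product is the template from position 21 through 75 (55 bp).

5'-CCCCTGCCCGTCACAACGCGCTTTCCCGACGACCCGATCTGGAGCGGAGGAAACC-3'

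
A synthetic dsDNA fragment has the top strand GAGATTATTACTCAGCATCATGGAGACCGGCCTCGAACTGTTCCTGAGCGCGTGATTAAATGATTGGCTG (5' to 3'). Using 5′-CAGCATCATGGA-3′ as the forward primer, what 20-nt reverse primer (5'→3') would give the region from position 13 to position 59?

5'-TTAATCACGCGCTCAGGAAC-3'

The product's 3' end on the top strand is position 59.
The reverse primer anneals to the top strand over positions 40–59, i.e. to GTTCCTGAGCGCGTGATTAA.
Its sequence written 5'→3' is the reverse complement: TTAATCACGCGCTCAGGAAC.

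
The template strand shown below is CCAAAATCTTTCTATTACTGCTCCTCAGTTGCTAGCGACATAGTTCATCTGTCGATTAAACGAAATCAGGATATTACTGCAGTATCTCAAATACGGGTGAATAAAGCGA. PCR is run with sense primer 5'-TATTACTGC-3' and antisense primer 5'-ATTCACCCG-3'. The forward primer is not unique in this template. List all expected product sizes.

90 bp, 31 bp

The forward primer TATTACTGC matches the top strand at positions 13–21, 72–80.
The reverse primer's reverse complement is CGGGTGAAT, matching at positions 94–102.
Each forward site pairs with the reverse site to give a product ending at position 102: sizes 90, 31 bp.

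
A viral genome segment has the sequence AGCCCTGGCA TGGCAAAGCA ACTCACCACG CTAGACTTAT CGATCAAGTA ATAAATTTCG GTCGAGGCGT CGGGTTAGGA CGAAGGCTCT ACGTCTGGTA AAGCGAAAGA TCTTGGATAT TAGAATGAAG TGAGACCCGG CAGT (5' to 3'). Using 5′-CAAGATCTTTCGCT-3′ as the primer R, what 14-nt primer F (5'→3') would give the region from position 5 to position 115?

The reverse primer's reverse complement AGCGAAAGATCTTG matches the template at positions 102–115; the product starts at position 5.
The forward primer is identical to the top strand over positions 5–18: CTGGCATGGCAAAG.

5'-CTGGCATGGCAAAG-3'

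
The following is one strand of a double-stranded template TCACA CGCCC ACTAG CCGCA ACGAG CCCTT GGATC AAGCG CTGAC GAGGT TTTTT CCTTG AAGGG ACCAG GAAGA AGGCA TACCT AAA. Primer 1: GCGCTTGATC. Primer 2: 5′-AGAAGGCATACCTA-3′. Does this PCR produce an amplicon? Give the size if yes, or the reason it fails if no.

No product — the primers' 3' ends point away from each other.

Primer 1 (GCGCTTGATC) has reverse complement GATCAAGCGC, which matches the top strand at positions 32–41; primer 1 anneals to the top strand there with its 3' end pointing upstream toward position 32.
Primer 2 (AGAAGGCATACCTA) matches the top strand directly at positions 73–86; it anneals to the bottom strand with its 3' end pointing downstream toward position 86.
The 3' ends diverge (primer 1 extends toward position 1, primer 2 toward position 88), so the primers never converge on a shared product.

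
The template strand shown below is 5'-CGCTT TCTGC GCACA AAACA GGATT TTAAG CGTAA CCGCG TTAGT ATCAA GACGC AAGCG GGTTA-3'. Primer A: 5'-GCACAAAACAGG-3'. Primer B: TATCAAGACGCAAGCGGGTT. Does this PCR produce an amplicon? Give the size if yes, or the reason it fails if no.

Primer A (GCACAAAACAGG) matches the top strand at positions 11–22 (3' end points downstream).
Primer B (TATCAAGACGCAAGCGGGTT) also matches the top strand directly, at positions 45–64 — its reverse complement AACCCGCTTGCGTCTTGATA is not present.
Both primers anneal to the bottom strand with 3' ends pointing the same way, so neither can prime synthesis back toward the other.

No product — both primers anneal to the same strand and extend in the same direction.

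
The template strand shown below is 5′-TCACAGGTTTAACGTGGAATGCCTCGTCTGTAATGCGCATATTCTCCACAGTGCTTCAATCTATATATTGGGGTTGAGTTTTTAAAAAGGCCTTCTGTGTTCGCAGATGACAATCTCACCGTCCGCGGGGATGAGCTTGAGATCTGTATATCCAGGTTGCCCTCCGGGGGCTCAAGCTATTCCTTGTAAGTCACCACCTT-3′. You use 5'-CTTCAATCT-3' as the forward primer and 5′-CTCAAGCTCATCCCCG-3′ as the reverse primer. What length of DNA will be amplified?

88 bp

Scanning the template, CTTCAATCT occurs at positions 54–62; this primer anneals to the bottom strand there with its 3' end pointing downstream.
The reverse primer's reverse complement is CGGGGATGAGCTTGAG, which matches the template at positions 126–141.
The product runs from position 54 to position 141, so its length is 141 − 54 + 1 = 88 bp.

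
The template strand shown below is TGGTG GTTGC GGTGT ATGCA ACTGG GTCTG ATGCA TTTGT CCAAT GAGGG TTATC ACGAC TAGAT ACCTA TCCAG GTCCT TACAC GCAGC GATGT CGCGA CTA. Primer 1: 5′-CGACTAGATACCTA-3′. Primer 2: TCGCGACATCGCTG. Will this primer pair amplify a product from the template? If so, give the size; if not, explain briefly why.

Yes — a 44 bp product.

Primer 1 (CGACTAGATACCTA) matches the top strand at positions 57–70; it acts as a forward primer.
Primer 2's reverse complement is CAGCGATGTCGCGA, matching the top strand at positions 87–100; it acts as a reverse primer.
The 3' ends face each other across positions 57–100, giving a 44 bp product.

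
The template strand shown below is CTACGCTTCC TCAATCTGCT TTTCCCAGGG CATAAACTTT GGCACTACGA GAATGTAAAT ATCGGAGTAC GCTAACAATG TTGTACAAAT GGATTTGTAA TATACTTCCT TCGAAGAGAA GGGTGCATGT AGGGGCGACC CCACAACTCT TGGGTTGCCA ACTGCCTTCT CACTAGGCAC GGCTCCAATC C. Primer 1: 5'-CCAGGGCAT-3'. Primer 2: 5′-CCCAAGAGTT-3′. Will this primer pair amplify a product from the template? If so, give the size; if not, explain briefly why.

Yes — a 130 bp product.

Primer 1 (CCAGGGCAT) matches the top strand at positions 25–33; it acts as a forward primer.
Primer 2's reverse complement is AACTCTTGGG, matching the top strand at positions 145–154; it acts as a reverse primer.
The 3' ends face each other across positions 25–154, giving a 130 bp product.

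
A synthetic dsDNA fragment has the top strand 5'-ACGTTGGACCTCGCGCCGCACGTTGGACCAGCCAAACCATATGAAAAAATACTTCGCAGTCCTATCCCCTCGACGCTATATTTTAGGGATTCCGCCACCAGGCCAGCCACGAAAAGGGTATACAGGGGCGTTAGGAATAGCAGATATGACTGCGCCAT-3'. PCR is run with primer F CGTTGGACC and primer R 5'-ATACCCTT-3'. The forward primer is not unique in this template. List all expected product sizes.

120 bp, 101 bp

The forward primer CGTTGGACC matches the top strand at positions 2–10, 21–29.
The reverse primer's reverse complement is AAGGGTAT, matching at positions 114–121.
Each forward site pairs with the reverse site to give a product ending at position 121: sizes 120, 101 bp.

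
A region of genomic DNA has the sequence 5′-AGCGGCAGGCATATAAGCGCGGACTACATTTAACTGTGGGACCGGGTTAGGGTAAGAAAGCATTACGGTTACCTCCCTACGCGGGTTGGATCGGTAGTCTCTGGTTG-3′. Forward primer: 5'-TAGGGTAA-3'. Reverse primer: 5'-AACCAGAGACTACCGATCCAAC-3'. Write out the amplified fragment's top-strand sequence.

Forward primer TAGGGTAA is found on the top strand at positions 48–55.
The reverse primer's reverse complement is GTTGGATCGGTAGTCTCTGGTT, which matches the template at positions 85–106.
The product is the template from position 48 through 106 (59 bp).

5'-TAGGGTAAGAAAGCATTACGGTTACCTCCCTACGCGGGTTGGATCGGTAGTCTCTGGTT-3'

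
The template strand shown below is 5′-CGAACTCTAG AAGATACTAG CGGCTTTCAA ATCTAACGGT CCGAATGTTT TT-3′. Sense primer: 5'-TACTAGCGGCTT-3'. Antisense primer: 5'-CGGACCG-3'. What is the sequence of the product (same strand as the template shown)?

Forward primer TACTAGCGGCTT is found on the top strand at positions 15–26.
Taking the reverse complement of CGGACCG gives CGGTCCG, found at positions 37–43 on the template; the primer anneals here to the top strand with its 3' end pointing upstream.
The product is the template from position 15 through 43 (29 bp).

5'-TACTAGCGGCTTTCAAATCTAACGGTCCG-3'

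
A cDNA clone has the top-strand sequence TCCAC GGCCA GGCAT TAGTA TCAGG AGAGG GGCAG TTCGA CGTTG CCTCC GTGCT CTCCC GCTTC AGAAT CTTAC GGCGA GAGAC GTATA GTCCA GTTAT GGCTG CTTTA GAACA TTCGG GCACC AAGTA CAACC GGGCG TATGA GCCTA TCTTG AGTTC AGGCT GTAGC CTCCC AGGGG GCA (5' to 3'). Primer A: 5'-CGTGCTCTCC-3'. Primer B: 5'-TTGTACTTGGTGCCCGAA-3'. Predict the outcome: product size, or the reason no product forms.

Yes — an 84 bp product.

Primer A (CGTGCTCTCC) matches the top strand at positions 50–59; it acts as a forward primer.
Primer B's reverse complement is TTCGGGCACCAAGTACAA, matching the top strand at positions 116–133; it acts as a reverse primer.
The 3' ends face each other across positions 50–133, giving an 84 bp product.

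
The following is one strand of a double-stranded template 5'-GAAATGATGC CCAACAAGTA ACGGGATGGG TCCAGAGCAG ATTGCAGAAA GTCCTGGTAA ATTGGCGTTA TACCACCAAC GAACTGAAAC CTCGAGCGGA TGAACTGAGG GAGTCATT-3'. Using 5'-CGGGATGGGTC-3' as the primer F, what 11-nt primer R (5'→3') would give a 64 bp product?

5'-AGTTCGTTGGT-3'

The forward primer binds at positions 22–32, so a 64 bp product ends at position 22 + 64 − 1 = 85.
The reverse primer anneals to the top strand over positions 75–85, i.e. to ACCAACGAACT.
Its sequence written 5'→3' is the reverse complement: AGTTCGTTGGT.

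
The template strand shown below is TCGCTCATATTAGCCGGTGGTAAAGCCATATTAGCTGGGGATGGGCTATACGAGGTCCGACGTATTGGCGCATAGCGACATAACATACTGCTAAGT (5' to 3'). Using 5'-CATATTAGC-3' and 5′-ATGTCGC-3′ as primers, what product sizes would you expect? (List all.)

76 bp, 55 bp

The forward primer CATATTAGC matches the top strand at positions 6–14, 27–35.
The reverse primer's reverse complement is GCGACAT, matching at positions 75–81.
Each forward site pairs with the reverse site to give a product ending at position 81: sizes 76, 55 bp.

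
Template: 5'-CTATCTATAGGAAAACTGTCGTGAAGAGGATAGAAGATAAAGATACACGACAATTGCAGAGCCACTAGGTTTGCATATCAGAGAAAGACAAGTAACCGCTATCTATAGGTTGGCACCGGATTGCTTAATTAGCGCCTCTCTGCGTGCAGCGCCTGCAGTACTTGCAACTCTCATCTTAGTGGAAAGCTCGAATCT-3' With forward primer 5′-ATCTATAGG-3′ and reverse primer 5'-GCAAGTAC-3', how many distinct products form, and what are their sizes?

Two products: 163 bp, 65 bp

The forward primer ATCTATAGG matches the top strand at positions 3–11, 101–109.
The reverse primer's reverse complement is GTACTTGC, matching at positions 158–165.
Each forward site pairs with the reverse site to give a product ending at position 165: sizes 163, 65 bp.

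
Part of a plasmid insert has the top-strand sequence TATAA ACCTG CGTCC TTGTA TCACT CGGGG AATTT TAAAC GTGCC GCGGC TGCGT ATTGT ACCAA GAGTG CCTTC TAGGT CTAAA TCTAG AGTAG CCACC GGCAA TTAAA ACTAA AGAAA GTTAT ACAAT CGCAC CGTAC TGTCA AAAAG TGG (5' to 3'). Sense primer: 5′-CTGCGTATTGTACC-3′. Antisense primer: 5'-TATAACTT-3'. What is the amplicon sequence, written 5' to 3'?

Scanning the template, CTGCGTATTGTACC occurs at positions 50–63; this primer anneals to the bottom strand there with its 3' end pointing downstream.
Taking the reverse complement of TATAACTT gives AAGTTATA, found at positions 119–126 on the template; the primer anneals here to the top strand with its 3' end pointing upstream.
The product is the template from position 50 through 126 (77 bp).

5'-CTGCGTATTGTACCAAGAGTGCCTTCTAGGTCTAAATCTAGAGTAGCCACCGGCAATTAAAACTAAAGAAAGTTATA-3'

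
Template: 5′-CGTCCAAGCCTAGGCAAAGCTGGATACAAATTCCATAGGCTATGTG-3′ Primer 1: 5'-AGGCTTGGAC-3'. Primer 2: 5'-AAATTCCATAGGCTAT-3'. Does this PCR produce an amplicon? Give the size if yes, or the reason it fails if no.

Primer 1 (AGGCTTGGAC) has reverse complement GTCCAAGCCT, which matches the top strand at positions 2–11; primer 1 anneals to the top strand there with its 3' end pointing upstream toward position 2.
Primer 2 (AAATTCCATAGGCTAT) matches the top strand directly at positions 28–43; it anneals to the bottom strand with its 3' end pointing downstream toward position 43.
The 3' ends diverge (primer 1 extends toward position 1, primer 2 toward position 46), so the primers never converge on a shared product.

No product — the primers' 3' ends point away from each other.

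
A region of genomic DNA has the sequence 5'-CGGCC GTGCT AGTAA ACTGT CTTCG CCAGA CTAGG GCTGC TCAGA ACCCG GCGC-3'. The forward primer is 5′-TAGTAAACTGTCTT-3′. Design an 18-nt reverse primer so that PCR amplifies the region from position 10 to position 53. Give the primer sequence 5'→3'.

The product's 3' end on the top strand is position 53.
The reverse primer anneals to the top strand over positions 36–53, i.e. to GCTGCTCAGAACCCGGCG.
Its sequence written 5'→3' is the reverse complement: CGCCGGGTTCTGAGCAGC.

5'-CGCCGGGTTCTGAGCAGC-3'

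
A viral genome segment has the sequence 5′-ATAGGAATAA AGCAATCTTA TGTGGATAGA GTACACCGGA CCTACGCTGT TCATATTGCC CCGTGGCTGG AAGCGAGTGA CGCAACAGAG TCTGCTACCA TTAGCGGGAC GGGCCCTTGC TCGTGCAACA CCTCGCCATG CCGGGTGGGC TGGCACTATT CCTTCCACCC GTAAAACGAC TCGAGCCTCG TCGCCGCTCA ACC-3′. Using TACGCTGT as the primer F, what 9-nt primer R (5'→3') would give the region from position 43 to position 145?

5'-CCCGGCATG-3'

The product's 3' end on the top strand is position 145.
The reverse primer anneals to the top strand over positions 137–145, i.e. to CATGCCGGG.
Its sequence written 5'→3' is the reverse complement: CCCGGCATG.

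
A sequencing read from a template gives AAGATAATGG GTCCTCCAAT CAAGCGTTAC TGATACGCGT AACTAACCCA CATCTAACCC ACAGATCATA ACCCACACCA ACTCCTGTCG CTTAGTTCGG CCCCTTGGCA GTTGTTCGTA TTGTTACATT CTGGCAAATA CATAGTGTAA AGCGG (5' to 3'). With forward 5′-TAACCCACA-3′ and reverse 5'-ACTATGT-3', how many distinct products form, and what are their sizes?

Three products: 103 bp, 92 bp, 78 bp

The forward primer TAACCCACA matches the top strand at positions 44–52, 55–63, 69–77.
The reverse primer's reverse complement is ACATAGT, matching at positions 140–146.
Each forward site pairs with the reverse site to give a product ending at position 146: sizes 103, 92, 78 bp.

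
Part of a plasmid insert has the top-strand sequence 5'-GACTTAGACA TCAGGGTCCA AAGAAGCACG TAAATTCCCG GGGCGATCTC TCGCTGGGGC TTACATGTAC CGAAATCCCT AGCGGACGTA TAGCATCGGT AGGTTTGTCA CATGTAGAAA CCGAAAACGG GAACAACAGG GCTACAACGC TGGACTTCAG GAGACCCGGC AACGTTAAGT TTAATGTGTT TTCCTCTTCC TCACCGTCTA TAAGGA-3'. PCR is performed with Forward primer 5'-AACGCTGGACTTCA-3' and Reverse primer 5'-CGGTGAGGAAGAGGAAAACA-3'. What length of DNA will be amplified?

61 bp

Scanning the template, AACGCTGGACTTCA occurs at positions 146–159; this primer anneals to the bottom strand there with its 3' end pointing downstream.
Reverse complement of the reverse primer: TGTTTTCCTCTTCCTCACCG. This occurs on the top strand at positions 187–206.
The product runs from position 146 to position 206, so its length is 206 − 146 + 1 = 61 bp.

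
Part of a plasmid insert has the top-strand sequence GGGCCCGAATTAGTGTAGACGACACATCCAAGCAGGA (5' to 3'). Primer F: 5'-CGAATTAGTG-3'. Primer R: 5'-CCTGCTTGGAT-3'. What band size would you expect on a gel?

31 bp

The forward primer matches the template at positions 6–15.
Taking the reverse complement of CCTGCTTGGAT gives ATCCAAGCAGG, found at positions 26–36 on the template; the primer anneals here to the top strand with its 3' end pointing upstream.
Product length = (reverse-primer end) − (forward-primer start) + 1 = 36 − 6 + 1 = 31 bp.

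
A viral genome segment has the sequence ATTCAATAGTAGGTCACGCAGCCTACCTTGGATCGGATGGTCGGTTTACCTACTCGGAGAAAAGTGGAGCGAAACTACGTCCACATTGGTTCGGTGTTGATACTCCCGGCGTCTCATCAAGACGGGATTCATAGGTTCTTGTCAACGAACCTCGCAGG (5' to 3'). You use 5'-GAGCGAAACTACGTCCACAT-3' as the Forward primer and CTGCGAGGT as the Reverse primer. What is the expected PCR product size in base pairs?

Forward primer GAGCGAAACTACGTCCACAT is found on the top strand at positions 67–86.
Taking the reverse complement of CTGCGAGGT gives ACCTCGCAG, found at positions 149–157 on the template; the primer anneals here to the top strand with its 3' end pointing upstream.
The product runs from position 67 to position 157, so its length is 157 − 67 + 1 = 91 bp.

91 bp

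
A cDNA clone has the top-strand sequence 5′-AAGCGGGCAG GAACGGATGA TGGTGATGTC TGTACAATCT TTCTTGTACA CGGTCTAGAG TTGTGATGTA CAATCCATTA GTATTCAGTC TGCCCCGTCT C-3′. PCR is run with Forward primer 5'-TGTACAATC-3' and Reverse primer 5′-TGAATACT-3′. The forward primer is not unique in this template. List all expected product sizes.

The forward primer TGTACAATC matches the top strand at positions 31–39, 67–75.
The reverse primer's reverse complement is AGTATTCA, matching at positions 80–87.
Each forward site pairs with the reverse site to give a product ending at position 87: sizes 57, 21 bp.

57 bp, 21 bp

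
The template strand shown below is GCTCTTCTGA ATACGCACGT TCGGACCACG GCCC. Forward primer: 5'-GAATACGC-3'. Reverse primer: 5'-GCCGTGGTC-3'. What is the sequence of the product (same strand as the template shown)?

The forward primer matches the template at positions 9–16.
Taking the reverse complement of GCCGTGGTC gives GACCACGGC, found at positions 24–32 on the template; the primer anneals here to the top strand with its 3' end pointing upstream.
The product is the template from position 9 through 32 (24 bp).

5'-GAATACGCACGTTCGGACCACGGC-3'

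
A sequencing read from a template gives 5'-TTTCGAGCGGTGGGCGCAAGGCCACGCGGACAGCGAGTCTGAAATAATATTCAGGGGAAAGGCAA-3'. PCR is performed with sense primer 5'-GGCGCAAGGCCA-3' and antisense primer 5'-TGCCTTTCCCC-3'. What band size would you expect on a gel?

Forward primer GGCGCAAGGCCA is found on the top strand at positions 13–24.
Reverse complement of the reverse primer: GGGGAAAGGCA. This occurs on the top strand at positions 54–64.
The product runs from position 13 to position 64, so its length is 64 − 13 + 1 = 52 bp.

52 bp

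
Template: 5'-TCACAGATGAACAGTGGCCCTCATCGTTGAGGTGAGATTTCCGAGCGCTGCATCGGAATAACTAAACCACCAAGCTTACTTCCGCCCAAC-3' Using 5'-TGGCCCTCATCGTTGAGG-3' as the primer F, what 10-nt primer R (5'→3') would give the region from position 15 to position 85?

The product's 3' end on the top strand is position 85.
The reverse primer anneals to the top strand over positions 76–85, i.e. to TTACTTCCGC.
Its sequence written 5'→3' is the reverse complement: GCGGAAGTAA.

5'-GCGGAAGTAA-3'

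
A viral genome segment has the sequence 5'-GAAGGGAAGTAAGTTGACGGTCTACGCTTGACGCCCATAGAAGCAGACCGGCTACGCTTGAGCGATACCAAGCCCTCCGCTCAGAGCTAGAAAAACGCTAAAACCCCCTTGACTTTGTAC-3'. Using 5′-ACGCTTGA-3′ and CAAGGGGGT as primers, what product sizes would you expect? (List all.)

88 bp, 58 bp

The forward primer ACGCTTGA matches the top strand at positions 24–31, 54–61.
The reverse primer's reverse complement is ACCCCCTTG, matching at positions 103–111.
Each forward site pairs with the reverse site to give a product ending at position 111: sizes 88, 58 bp.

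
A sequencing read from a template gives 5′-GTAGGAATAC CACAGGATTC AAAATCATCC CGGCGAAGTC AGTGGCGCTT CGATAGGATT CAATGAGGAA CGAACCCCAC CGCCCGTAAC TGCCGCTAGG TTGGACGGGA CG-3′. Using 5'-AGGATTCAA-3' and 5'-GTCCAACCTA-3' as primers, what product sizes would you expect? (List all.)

93 bp, 52 bp

The forward primer AGGATTCAA matches the top strand at positions 14–22, 55–63.
The reverse primer's reverse complement is TAGGTTGGAC, matching at positions 97–106.
Each forward site pairs with the reverse site to give a product ending at position 106: sizes 93, 52 bp.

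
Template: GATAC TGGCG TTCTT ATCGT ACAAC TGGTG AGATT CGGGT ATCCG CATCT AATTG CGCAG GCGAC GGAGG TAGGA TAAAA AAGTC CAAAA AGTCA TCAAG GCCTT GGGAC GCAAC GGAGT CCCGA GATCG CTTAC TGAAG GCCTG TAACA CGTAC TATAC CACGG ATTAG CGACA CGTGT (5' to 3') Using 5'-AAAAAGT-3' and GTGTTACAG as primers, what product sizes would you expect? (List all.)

The forward primer AAAAAGT matches the top strand at positions 78–84, 87–93.
The reverse primer's reverse complement is CTGTAACAC, matching at positions 143–151.
Each forward site pairs with the reverse site to give a product ending at position 151: sizes 74, 65 bp.

74 bp, 65 bp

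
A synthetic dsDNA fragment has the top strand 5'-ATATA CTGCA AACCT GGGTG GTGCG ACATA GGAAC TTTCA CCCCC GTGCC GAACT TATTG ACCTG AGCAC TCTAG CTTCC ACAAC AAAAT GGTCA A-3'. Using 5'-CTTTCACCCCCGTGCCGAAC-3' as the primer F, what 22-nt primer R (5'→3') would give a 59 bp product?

The forward primer binds at positions 35–54, so a 59 bp product ends at position 35 + 59 − 1 = 93.
The reverse primer anneals to the top strand over positions 72–93, i.e. to CTAGCTTCCACAACAAAATGGT.
Its sequence written 5'→3' is the reverse complement: ACCATTTTGTTGTGGAAGCTAG.

5'-ACCATTTTGTTGTGGAAGCTAG-3'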